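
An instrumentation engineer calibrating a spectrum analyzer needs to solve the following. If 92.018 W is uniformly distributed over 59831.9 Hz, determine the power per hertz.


Power spectral density:
PSD = P / BW
    = 92.018 / 59831.9
    = 0.00153794 W/Hz

0.00153794 W/Hz


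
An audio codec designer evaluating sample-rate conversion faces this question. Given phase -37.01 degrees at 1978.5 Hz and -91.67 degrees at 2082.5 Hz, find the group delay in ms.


Group delay from phase difference:
tau = -d(phi)/d(omega)
d(phi) = -54.66 deg = -0.953997 rad
d(omega) = 2*pi*(2082.5 - 1978.5) = 653.4513 rad/s
tau = -(-0.953997) / 653.4513
    = 1.4599 ms

1.4599 ms


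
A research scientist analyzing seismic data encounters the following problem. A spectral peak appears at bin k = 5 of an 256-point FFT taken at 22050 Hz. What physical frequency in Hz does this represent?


Frequency of DFT bin k:
f_k = k * fs / N
    = 5 * 22050 / 256
    = 110250 / 256
    = 430.664 Hz

430.664 Hz


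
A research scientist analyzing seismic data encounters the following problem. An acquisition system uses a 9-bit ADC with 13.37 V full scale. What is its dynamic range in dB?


Dynamic range from full-scale to LSB:
V_min = V_max / 2^bits = 13.37 / 2^9
DR = 20 * log10(V_max / V_min)
   = 20 * log10(2^9)
   = 20 * 9 * log10(2)
   = 54.19 dB

54.19 dB


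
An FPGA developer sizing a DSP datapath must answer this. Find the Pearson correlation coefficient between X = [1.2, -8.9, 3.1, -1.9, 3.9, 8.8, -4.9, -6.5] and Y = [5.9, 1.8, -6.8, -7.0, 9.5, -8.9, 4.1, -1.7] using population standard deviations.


Pearson correlation coefficient (population):
r = cov(X,Y) / (std(X) * std(Y))
Mean X = -0.65, Mean Y = -0.3875
Cov(X,Y) = -8.630625
Std(X) = 5.583458, Std(Y) = 6.336884
r = -0.2439

-0.2439


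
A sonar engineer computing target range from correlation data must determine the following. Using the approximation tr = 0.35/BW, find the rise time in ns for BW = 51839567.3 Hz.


Rise time from bandwidth relationship:
tr = 0.35 / BW
   = 0.35 / 51839567.3
   = 6.751599564e-09 s
   = 6.7516 ns

6.7516 ns


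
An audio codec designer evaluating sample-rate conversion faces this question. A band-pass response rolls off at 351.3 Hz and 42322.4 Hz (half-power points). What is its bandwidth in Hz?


Bandwidth is the difference of -3dB frequencies:
BW = f_high - f_low
   = 42322.4 - 351.3
   = 41971.1 Hz

41971.1 Hz


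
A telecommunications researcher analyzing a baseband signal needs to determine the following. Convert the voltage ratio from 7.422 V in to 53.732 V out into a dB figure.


Voltage gain in dB:
G = 20 * log10(Vout / Vin)
  = 20 * log10(53.732 / 7.422)
  = 20 * log10(7.239558)
  = 20 * 0.859712
  = 17.19 dB

17.19 dB


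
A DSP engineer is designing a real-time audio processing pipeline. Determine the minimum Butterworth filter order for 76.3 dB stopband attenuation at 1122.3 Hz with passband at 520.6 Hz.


Butterworth filter order formula:
n = log10(10^(A/10) - 1) / (2 * log10(f_stop/f_pass))
10^(76.3/10) - 1 = 42657950.8802
f_stop/f_pass = 1122.3 / 520.6 = 2.1558
n = 11.4357 -> ceil = 12

12


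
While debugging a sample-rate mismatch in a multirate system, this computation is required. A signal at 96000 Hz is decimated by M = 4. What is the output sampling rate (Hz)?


Decimation reduces the sample rate:
fs_out = fs_in / M
       = 96000 / 4
       = 24000.0 Hz

24000.0 Hz


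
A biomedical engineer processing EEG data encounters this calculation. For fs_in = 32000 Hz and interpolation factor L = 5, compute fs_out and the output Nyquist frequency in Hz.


Step 1 — output sample rate after interpolation by L:
fs_out = L * fs_in = 5 * 32000 = 160000 Hz

Step 2 — Nyquist frequency of the output stream:
f_Nyq = fs_out / 2 = 160000 / 2 = 80000.0 Hz

fs_out = 160000 Hz; f_Nyquist = 80000.0 Hz


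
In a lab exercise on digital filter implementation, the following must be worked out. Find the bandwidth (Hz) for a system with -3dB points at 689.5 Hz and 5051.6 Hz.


Bandwidth is the difference of -3dB frequencies:
BW = f_high - f_low
   = 5051.6 - 689.5
   = 4362.1 Hz

4362.1 Hz


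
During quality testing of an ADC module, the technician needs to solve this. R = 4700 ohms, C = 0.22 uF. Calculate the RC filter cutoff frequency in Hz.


Cutoff frequency of a first-order RC filter:
fc = 1 / (2 * pi * R * C)
C = 0.22 uF = 2.2e-07 F
fc = 1 / (2 * pi * 4700 * 2.2e-07)
   = 1 / 0.0064968136076237
   = 153.921608 Hz

153.921608 Hz


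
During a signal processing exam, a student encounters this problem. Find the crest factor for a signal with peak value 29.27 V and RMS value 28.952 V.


Crest factor is the ratio of peak to RMS:
CF = V_peak / V_rms
   = 29.27 / 28.952
   = 1.011

1.011


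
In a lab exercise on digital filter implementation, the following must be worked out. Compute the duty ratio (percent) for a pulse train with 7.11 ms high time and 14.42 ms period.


Duty cycle as a percentage:
DC = (t_on / T) * 100
   = (7.11 / 14.42) * 100
   = 0.493065 * 100
   = 49.31 %

49.31 %


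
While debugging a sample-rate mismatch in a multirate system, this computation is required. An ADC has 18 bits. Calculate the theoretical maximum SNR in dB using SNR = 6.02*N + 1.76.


Theoretical SNR for a full-scale sinusoid:
SNR = 6.02 * N + 1.76
    = 6.02 * 18 + 1.76
    = 108.36 + 1.76
    = 110.12 dB

110.12 dB


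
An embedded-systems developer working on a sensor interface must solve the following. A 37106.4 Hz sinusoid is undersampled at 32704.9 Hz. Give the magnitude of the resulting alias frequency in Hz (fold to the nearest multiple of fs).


Compute the nearest integer multiple of fs to the signal:
n = round(37106.4 / 32704.9) = 1
f_alias = |37106.4 - 1 * 32704.9|
        = |37106.4 - 32704.9|
        = 4401.5 Hz

4401.5


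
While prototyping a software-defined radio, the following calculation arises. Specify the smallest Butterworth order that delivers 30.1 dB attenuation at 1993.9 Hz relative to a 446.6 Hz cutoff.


Butterworth filter order formula:
n = log10(10^(A/10) - 1) / (2 * log10(f_stop/f_pass))
10^(30.1/10) - 1 = 1022.293
f_stop/f_pass = 1993.9 / 446.6 = 4.4646
n = 2.3158 -> ceil = 3

3


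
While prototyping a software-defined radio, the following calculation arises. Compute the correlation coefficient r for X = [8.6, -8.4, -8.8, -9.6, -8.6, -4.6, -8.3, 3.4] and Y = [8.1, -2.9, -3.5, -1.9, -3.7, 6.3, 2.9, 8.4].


Pearson correlation coefficient (population):
r = cov(X,Y) / (std(X) * std(Y))
Mean X = -4.5375, Mean Y = 1.7125
Cov(X,Y) = 26.569219
Std(X) = 6.373566, Std(Y) = 4.984586
r = 0.8363

0.8363


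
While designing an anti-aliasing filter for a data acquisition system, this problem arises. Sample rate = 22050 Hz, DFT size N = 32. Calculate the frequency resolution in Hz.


DFT frequency resolution:
df = fs / N
   = 22050 / 32
   = 689.0625 Hz

689.0625 Hz


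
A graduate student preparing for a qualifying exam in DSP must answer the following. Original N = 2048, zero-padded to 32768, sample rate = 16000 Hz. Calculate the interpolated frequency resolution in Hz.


Frequency resolution after zero-padding:
N_padded = 2048 * 16 = 32768
df = fs / N_padded
   = 16000 / 32768
   = 0.4883 Hz

0.4883 Hz


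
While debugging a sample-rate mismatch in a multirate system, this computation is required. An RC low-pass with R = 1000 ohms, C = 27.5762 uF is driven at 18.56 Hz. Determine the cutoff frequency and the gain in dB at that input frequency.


Step 1 — cutoff frequency:
fc = 1 / (2*pi*R*C)
C = 27.5762 uF = 2.75762e-05 F
fc = 1 / (2*pi*1000*2.75762e-05)
   = 5.77146 Hz

Step 2 — magnitude at f = 18.56 Hz:
|H(f)| = 1 / sqrt(1 + (f/fc)^2)
f/fc = 18.56 / 5.77146 = 3.215824
|H| = 1 / sqrt(1 + 10.341524) = 0.296937
|H|_dB = 20*log10(0.296937) = -10.55 dB

fc = 5.77146 Hz; |H(18.56 Hz)| = -10.55 dB


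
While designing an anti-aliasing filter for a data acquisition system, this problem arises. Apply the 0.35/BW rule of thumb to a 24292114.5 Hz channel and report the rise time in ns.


Rise time from bandwidth relationship:
tr = 0.35 / BW
   = 0.35 / 24292114.5
   = 1.440796766e-08 s
   = 14.408 ns

14.408 ns


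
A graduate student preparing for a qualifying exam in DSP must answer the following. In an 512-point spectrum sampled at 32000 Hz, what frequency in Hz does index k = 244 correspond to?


Frequency of DFT bin k:
f_k = k * fs / N
    = 244 * 32000 / 512
    = 7808000 / 512
    = 15250.0 Hz

15250.0 Hz


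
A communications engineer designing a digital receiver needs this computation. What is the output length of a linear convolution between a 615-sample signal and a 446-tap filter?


Linear convolution output length:
L = N + M - 1
  = 615 + 446 - 1
  = 1060 samples

1060


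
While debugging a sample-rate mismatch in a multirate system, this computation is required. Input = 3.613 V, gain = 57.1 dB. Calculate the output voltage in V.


Output voltage from dB gain:
V_out = V_in * 10^(gain_dB / 20)
      = 3.613 * 10^(57.1 / 20)
      = 3.613 * 716.14341
      = 2587.4261 V

2587.4261 V


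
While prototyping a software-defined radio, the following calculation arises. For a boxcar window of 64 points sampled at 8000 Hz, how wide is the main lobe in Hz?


Main lobe width for a rectangular window:
Width = 2 * fs / N
      = 2 * 8000 / 64
      = 16000 / 64
      = 250.0 Hz

250.0 Hz


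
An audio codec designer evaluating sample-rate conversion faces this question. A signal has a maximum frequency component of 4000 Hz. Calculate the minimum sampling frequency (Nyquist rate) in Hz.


The Nyquist rate is twice the maximum frequency component.
fs_min = 2 * fmax
      = 2 * 4000
      = 8000 Hz

8000


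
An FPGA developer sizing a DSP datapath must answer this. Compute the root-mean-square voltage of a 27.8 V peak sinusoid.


RMS voltage for a sinusoidal waveform:
V_rms = V_peak / sqrt(2)
      = 27.8 / 1.414214
      = 19.658 V

19.658 V


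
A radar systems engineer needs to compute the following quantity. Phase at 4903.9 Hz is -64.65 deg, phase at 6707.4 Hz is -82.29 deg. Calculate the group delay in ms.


Group delay from phase difference:
tau = -d(phi)/d(omega)
d(phi) = -17.64 deg = -0.307876 rad
d(omega) = 2*pi*(6707.4 - 4903.9) = 11331.7247 rad/s
tau = -(-0.307876) / 11331.7247
    = 0.0272 ms

0.0272 ms


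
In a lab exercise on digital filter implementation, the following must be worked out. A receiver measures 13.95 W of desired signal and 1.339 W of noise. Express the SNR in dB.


SNR in decibels:
SNR = 10 * log10(Ps / Pn)
    = 10 * log10(13.95 / 1.339)
    = 10 * log10(10.4182)
    = 10 * 1.0178
    = 10.18 dB

10.18 dB


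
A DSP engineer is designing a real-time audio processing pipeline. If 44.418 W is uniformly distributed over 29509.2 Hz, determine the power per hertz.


Power spectral density:
PSD = P / BW
    = 44.418 / 29509.2
    = 0.00150523 W/Hz

0.00150523 W/Hz


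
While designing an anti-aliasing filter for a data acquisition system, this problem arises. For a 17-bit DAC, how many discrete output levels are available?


Number of quantization levels = 2^N
= 2^17
= 131072

131072


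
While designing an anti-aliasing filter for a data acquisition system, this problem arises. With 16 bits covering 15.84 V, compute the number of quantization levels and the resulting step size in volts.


Step 1 — number of quantization levels:
L = 2^N = 2^16 = 65536

Step 2 — LSB step size:
delta = Vfs / L
      = 15.84 / 65536
      = 0.0002417 V

Levels = 65536; step size = 0.0002417 V


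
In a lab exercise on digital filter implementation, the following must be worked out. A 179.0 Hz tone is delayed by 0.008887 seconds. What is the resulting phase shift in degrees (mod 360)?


Phase shift from frequency and time delay:
phi = 360 * f * t_delay
    = 360 * 179.0 * 0.008887
    = 572.68 degrees
    mod 360 = 212.68 degrees

212.68 degrees


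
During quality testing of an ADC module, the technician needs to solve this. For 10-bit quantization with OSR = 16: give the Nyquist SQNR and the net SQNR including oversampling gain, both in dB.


Step 1 — baseline SQNR at Nyquist:
SQNR_base = 6.02*N + 1.76
          = 6.02*10 + 1.76
          = 61.96 dB

Step 2 — oversampling processing gain:
G = 10*log10(OSR) = 10*log10(16) = 12.04 dB

Step 3 — total:
SQNR_total = 61.96 + 12.04 = 74.0 dB

Base SQNR = 61.96 dB; oversampled SQNR = 74.0 dB


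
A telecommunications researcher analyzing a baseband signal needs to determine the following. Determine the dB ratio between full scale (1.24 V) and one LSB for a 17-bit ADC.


Dynamic range from full-scale to LSB:
V_min = V_max / 2^bits = 1.24 / 2^17
DR = 20 * log10(V_max / V_min)
   = 20 * log10(2^17)
   = 20 * 17 * log10(2)
   = 102.35 dB

102.35 dB


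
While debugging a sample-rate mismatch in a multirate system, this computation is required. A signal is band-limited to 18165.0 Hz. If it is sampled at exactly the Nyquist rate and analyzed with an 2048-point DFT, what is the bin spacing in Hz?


Step 1 — Nyquist sampling rate:
fs = 2 * fmax = 2 * 18165.0 = 36330.0 Hz

Step 2 — DFT bin spacing:
df = fs / N = 36330.0 / 2048 = 17.7393 Hz

17.7393 Hz


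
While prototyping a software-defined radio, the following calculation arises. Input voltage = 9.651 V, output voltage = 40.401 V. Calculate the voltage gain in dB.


Voltage gain in dB:
G = 20 * log10(Vout / Vin)
  = 20 * log10(40.401 / 9.651)
  = 20 * log10(4.186198)
  = 20 * 0.62182
  = 12.44 dB

12.44 dB


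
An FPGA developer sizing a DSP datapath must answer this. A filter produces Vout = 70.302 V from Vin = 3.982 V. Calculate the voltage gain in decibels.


Voltage gain in dB:
G = 20 * log10(Vout / Vin)
  = 20 * log10(70.302 / 3.982)
  = 20 * log10(17.654947)
  = 20 * 1.246866
  = 24.94 dB

24.94 dB


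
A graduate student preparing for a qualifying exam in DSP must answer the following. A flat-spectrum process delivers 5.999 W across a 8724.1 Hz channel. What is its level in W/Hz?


Power spectral density:
PSD = P / BW
    = 5.999 / 8724.1
    = 0.00068764 W/Hz

0.00068764 W/Hz


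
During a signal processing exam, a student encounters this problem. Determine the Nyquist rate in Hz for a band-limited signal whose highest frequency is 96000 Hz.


The Nyquist rate is twice the maximum frequency component.
fs_min = 2 * fmax
      = 2 * 96000
      = 192000 Hz

192000


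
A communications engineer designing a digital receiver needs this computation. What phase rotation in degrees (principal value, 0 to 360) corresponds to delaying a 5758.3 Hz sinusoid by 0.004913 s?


Phase shift from frequency and time delay:
phi = 360 * f * t_delay
    = 360 * 5758.3 * 0.004913
    = 10184.59 degrees
    mod 360 = 104.59 degrees

104.59 degrees


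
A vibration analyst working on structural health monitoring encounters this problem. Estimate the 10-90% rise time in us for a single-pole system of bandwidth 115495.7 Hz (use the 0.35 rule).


Rise time from bandwidth relationship:
tr = 0.35 / BW
   = 0.35 / 115495.7
   = 3.030415851e-06 s
   = 3.0304 us

3.0304 us


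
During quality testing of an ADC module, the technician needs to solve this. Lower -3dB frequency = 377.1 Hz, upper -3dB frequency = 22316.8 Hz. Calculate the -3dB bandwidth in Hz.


Bandwidth is the difference of -3dB frequencies:
BW = f_high - f_low
   = 22316.8 - 377.1
   = 21939.7 Hz

21939.7 Hz


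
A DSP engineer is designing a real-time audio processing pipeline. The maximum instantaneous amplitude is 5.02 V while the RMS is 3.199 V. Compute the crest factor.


Crest factor is the ratio of peak to RMS:
CF = V_peak / V_rms
   = 5.02 / 3.199
   = 1.5692

1.5692


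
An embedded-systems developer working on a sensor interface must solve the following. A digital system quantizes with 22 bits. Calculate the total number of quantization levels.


Number of quantization levels = 2^N
= 2^22
= 4194304

4194304


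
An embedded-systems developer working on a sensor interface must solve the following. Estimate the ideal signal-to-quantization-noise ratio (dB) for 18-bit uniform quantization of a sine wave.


Theoretical SNR for a full-scale sinusoid:
SNR = 6.02 * N + 1.76
    = 6.02 * 18 + 1.76
    = 108.36 + 1.76
    = 110.12 dB

110.12 dB


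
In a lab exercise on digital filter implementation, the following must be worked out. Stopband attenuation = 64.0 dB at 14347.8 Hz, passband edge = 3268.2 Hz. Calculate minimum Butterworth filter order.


Butterworth filter order formula:
n = log10(10^(A/10) - 1) / (2 * log10(f_stop/f_pass))
10^(64.0/10) - 1 = 2511885.4315
f_stop/f_pass = 14347.8 / 3268.2 = 4.3901
n = 4.9807 -> ceil = 5

5


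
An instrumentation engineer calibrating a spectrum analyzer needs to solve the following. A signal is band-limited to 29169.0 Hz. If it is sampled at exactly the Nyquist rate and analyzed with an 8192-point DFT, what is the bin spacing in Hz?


Step 1 — Nyquist sampling rate:
fs = 2 * fmax = 2 * 29169.0 = 58338.0 Hz

Step 2 — DFT bin spacing:
df = fs / N = 58338.0 / 8192 = 7.1213 Hz

7.1213 Hz


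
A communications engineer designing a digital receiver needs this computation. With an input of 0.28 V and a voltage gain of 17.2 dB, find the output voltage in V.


Output voltage from dB gain:
V_out = V_in * 10^(gain_dB / 20)
      = 0.28 * 10^(17.2 / 20)
      = 0.28 * 7.24436
      = 2.0284 V

2.0284 V


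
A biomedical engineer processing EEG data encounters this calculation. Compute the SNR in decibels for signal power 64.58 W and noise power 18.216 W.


SNR in decibels:
SNR = 10 * log10(Ps / Pn)
    = 10 * log10(64.58 / 18.216)
    = 10 * log10(3.5452)
    = 10 * 0.5496
    = 5.5 dB

5.5 dB


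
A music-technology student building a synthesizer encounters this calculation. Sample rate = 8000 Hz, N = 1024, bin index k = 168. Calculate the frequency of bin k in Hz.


Frequency of DFT bin k:
f_k = k * fs / N
    = 168 * 8000 / 1024
    = 1344000 / 1024
    = 1312.5 Hz

1312.5 Hz


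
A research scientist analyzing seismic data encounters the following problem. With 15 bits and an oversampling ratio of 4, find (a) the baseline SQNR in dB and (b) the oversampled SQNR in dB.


Step 1 — baseline SQNR at Nyquist:
SQNR_base = 6.02*N + 1.76
          = 6.02*15 + 1.76
          = 92.06 dB

Step 2 — oversampling processing gain:
G = 10*log10(OSR) = 10*log10(4) = 6.02 dB

Step 3 — total:
SQNR_total = 92.06 + 6.02 = 98.08 dB

Base SQNR = 92.06 dB; oversampled SQNR = 98.08 dB


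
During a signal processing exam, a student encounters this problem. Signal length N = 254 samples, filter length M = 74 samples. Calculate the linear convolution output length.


Linear convolution output length:
L = N + M - 1
  = 254 + 74 - 1
  = 327 samples

327


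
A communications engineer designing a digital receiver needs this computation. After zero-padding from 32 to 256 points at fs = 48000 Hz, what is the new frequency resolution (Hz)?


Frequency resolution after zero-padding:
N_padded = 32 * 8 = 256
df = fs / N_padded
   = 48000 / 256
   = 187.5 Hz

187.5 Hz


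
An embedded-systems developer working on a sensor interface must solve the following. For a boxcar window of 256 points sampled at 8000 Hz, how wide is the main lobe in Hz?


Main lobe width for a rectangular window:
Width = 2 * fs / N
      = 2 * 8000 / 256
      = 16000 / 256
      = 62.5 Hz

62.5 Hz


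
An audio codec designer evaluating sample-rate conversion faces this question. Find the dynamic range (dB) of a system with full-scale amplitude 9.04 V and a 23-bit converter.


Dynamic range from full-scale to LSB:
V_min = V_max / 2^bits = 9.04 / 2^23
DR = 20 * log10(V_max / V_min)
   = 20 * log10(2^23)
   = 20 * 23 * log10(2)
   = 138.47 dB

138.47 dB


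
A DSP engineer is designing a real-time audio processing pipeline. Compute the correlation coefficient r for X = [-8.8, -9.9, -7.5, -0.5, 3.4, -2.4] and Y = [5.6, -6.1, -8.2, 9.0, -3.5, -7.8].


Pearson correlation coefficient (population):
r = cov(X,Y) / (std(X) * std(Y))
Mean X = -4.2833, Mean Y = -1.8333
Cov(X,Y) = 4.635556
Std(X) = 4.816436, Std(Y) = 6.70489
r = 0.1435

0.1435


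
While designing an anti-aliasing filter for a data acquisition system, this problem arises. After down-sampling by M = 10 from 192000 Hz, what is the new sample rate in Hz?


Decimation reduces the sample rate:
fs_out = fs_in / M
       = 192000 / 10
       = 19200.0 Hz

19200.0 Hz


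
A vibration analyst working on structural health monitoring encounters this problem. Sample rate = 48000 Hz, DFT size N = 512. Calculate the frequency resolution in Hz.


DFT frequency resolution:
df = fs / N
   = 48000 / 512
   = 93.75 Hz

93.75 Hz


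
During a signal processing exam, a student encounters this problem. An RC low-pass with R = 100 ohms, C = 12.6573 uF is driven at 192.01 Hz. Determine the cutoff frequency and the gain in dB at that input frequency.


Step 1 — cutoff frequency:
fc = 1 / (2*pi*R*C)
C = 12.6573 uF = 1.26573e-05 F
fc = 1 / (2*pi*100*1.26573e-05)
   = 125.742 Hz

Step 2 — magnitude at f = 192.01 Hz:
|H(f)| = 1 / sqrt(1 + (f/fc)^2)
f/fc = 192.01 / 125.742 = 1.527016
|H| = 1 / sqrt(1 + 2.331778) = 0.5478504
|H|_dB = 20*log10(0.5478504) = -5.23 dB

fc = 125.742 Hz; |H(192.01 Hz)| = -5.23 dB


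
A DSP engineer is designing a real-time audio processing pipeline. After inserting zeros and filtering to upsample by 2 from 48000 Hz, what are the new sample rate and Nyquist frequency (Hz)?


Step 1 — output sample rate after interpolation by L:
fs_out = L * fs_in = 2 * 48000 = 96000 Hz

Step 2 — Nyquist frequency of the output stream:
f_Nyq = fs_out / 2 = 96000 / 2 = 48000.0 Hz

fs_out = 96000 Hz; f_Nyquist = 48000.0 Hz


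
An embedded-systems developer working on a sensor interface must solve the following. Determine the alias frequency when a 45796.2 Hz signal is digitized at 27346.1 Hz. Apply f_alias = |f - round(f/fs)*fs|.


Compute the nearest integer multiple of fs to the signal:
n = round(45796.2 / 27346.1) = 2
f_alias = |45796.2 - 2 * 27346.1|
        = |45796.2 - 54692.2|
        = 8896.0 Hz

8896.0


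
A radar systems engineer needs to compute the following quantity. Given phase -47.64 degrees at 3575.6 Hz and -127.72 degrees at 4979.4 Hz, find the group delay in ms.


Group delay from phase difference:
tau = -d(phi)/d(omega)
d(phi) = -80.08 deg = -1.39766 rad
d(omega) = 2*pi*(4979.4 - 3575.6) = 8820.3355 rad/s
tau = -(-1.39766) / 8820.3355
    = 0.1585 ms

0.1585 ms


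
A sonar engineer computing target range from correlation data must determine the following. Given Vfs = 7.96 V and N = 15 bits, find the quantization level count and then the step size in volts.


Step 1 — number of quantization levels:
L = 2^N = 2^15 = 32768

Step 2 — LSB step size:
delta = Vfs / L
      = 7.96 / 32768
      = 0.00024292 V

Levels = 32768; step size = 0.00024292 V


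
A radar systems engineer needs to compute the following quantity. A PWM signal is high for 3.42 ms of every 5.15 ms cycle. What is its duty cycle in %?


Duty cycle as a percentage:
DC = (t_on / T) * 100
   = (3.42 / 5.15) * 100
   = 0.664078 * 100
   = 66.41 %

66.41 %


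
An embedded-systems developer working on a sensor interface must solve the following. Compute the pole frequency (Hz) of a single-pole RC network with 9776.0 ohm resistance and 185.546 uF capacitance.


Cutoff frequency of a first-order RC filter:
fc = 1 / (2 * pi * R * C)
C = 185.546 uF = 0.000185546 F
fc = 1 / (2 * pi * 9776.0 * 0.000185546)
   = 1 / 11.397055352234
   = 0.087742 Hz

0.087742 Hz


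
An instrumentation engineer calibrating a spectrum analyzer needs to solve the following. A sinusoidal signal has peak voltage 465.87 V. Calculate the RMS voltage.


RMS voltage for a sinusoidal waveform:
V_rms = V_peak / sqrt(2)
      = 465.87 / 1.414214
      = 329.42 V

329.42 V


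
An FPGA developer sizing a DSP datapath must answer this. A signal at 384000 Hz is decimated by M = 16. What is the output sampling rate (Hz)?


Decimation reduces the sample rate:
fs_out = fs_in / M
       = 384000 / 16
       = 24000.0 Hz

24000.0 Hz


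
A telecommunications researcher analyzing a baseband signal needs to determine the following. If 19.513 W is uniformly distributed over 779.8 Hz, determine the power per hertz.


Power spectral density:
PSD = P / BW
    = 19.513 / 779.8
    = 0.02502308 W/Hz

0.02502308 W/Hz


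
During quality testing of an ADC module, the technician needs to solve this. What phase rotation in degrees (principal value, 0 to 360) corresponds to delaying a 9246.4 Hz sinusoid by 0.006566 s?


Phase shift from frequency and time delay:
phi = 360 * f * t_delay
    = 360 * 9246.4 * 0.006566
    = 21856.27 degrees
    mod 360 = 256.27 degrees

256.27 degrees


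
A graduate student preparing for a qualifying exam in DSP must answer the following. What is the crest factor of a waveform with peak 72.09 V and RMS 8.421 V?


Crest factor is the ratio of peak to RMS:
CF = V_peak / V_rms
   = 72.09 / 8.421
   = 8.5607

8.5607


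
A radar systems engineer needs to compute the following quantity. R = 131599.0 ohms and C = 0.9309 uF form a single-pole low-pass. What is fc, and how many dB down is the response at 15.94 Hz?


Step 1 — cutoff frequency:
fc = 1 / (2*pi*R*C)
C = 0.9309 uF = 9.309e-07 F
fc = 1 / (2*pi*131599.0*9.309e-07)
   = 1.29917 Hz

Step 2 — magnitude at f = 15.94 Hz:
|H(f)| = 1 / sqrt(1 + (f/fc)^2)
f/fc = 15.94 / 1.29917 = 12.269372
|H| = 1 / sqrt(1 + 150.537489) = 0.0812344
|H|_dB = 20*log10(0.0812344) = -21.81 dB

fc = 1.29917 Hz; |H(15.94 Hz)| = -21.81 dB


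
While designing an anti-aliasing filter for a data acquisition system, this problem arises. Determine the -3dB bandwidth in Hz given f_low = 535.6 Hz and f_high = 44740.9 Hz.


Bandwidth is the difference of -3dB frequencies:
BW = f_high - f_low
   = 44740.9 - 535.6
   = 44205.3 Hz

44205.3 Hz


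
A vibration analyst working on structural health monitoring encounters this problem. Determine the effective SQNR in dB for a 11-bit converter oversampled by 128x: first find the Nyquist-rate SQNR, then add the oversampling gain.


Step 1 — baseline SQNR at Nyquist:
SQNR_base = 6.02*N + 1.76
          = 6.02*11 + 1.76
          = 67.98 dB

Step 2 — oversampling processing gain:
G = 10*log10(OSR) = 10*log10(128) = 21.07 dB

Step 3 — total:
SQNR_total = 67.98 + 21.07 = 89.05 dB

Base SQNR = 67.98 dB; oversampled SQNR = 89.05 dB


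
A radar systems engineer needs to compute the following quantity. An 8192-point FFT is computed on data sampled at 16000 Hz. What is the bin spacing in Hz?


DFT frequency resolution:
df = fs / N
   = 16000 / 8192
   = 1.9531 Hz

1.9531 Hz


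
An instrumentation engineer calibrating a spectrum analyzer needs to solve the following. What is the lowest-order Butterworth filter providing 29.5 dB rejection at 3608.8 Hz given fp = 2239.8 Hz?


Butterworth filter order formula:
n = log10(10^(A/10) - 1) / (2 * log10(f_stop/f_pass))
10^(29.5/10) - 1 = 890.2509
f_stop/f_pass = 3608.8 / 2239.8 = 1.6112
n = 7.1191 -> ceil = 8

8


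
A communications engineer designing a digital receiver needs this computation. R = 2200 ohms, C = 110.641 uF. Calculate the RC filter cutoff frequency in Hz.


Cutoff frequency of a first-order RC filter:
fc = 1 / (2 * pi * R * C)
C = 110.641 uF = 0.000110641 F
fc = 1 / (2 * pi * 2200 * 0.000110641)
   = 1 / 1.5293913922576
   = 0.653855 Hz

0.653855 Hz


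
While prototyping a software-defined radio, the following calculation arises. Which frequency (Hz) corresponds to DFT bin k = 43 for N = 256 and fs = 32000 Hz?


Frequency of DFT bin k:
f_k = k * fs / N
    = 43 * 32000 / 256
    = 1376000 / 256
    = 5375.0 Hz

5375.0 Hz


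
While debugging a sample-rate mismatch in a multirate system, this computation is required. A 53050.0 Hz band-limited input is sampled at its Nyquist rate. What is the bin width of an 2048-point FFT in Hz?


Step 1 — Nyquist sampling rate:
fs = 2 * fmax = 2 * 53050.0 = 106100.0 Hz

Step 2 — DFT bin spacing:
df = fs / N = 106100.0 / 2048 = 51.8066 Hz

51.8066 Hz


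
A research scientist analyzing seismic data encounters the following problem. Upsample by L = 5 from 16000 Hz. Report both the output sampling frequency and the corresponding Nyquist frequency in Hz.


Step 1 — output sample rate after interpolation by L:
fs_out = L * fs_in = 5 * 16000 = 80000 Hz

Step 2 — Nyquist frequency of the output stream:
f_Nyq = fs_out / 2 = 80000 / 2 = 40000.0 Hz

fs_out = 80000 Hz; f_Nyquist = 40000.0 Hz


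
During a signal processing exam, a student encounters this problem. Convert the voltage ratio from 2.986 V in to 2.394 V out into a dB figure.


Voltage gain in dB:
G = 20 * log10(Vout / Vin)
  = 20 * log10(2.394 / 2.986)
  = 20 * log10(0.801741)
  = 20 * -0.095966
  = -1.92 dB

-1.92 dB


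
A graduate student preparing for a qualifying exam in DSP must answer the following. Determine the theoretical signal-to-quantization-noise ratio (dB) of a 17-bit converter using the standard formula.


Theoretical SNR for a full-scale sinusoid:
SNR = 6.02 * N + 1.76
    = 6.02 * 17 + 1.76
    = 102.34 + 1.76
    = 104.1 dB

104.1 dB


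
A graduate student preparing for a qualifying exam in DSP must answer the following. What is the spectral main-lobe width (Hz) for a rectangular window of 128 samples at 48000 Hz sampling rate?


Main lobe width for a rectangular window:
Width = 2 * fs / N
      = 2 * 48000 / 128
      = 96000 / 128
      = 750.0 Hz

750.0 Hz


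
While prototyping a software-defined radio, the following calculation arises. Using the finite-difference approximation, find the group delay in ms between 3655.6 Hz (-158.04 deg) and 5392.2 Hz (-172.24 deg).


Group delay from phase difference:
tau = -d(phi)/d(omega)
d(phi) = -14.2 deg = -0.247837 rad
d(omega) = 2*pi*(5392.2 - 3655.6) = 10911.3796 rad/s
tau = -(-0.247837) / 10911.3796
    = 0.0227 ms

0.0227 ms


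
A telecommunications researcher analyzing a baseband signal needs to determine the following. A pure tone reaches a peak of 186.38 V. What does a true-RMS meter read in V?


RMS voltage for a sinusoidal waveform:
V_rms = V_peak / sqrt(2)
      = 186.38 / 1.414214
      = 131.791 V

131.791 V


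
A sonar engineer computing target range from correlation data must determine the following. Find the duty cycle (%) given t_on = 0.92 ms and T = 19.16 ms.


Duty cycle as a percentage:
DC = (t_on / T) * 100
   = (0.92 / 19.16) * 100
   = 0.048017 * 100
   = 4.8 %

4.8 %


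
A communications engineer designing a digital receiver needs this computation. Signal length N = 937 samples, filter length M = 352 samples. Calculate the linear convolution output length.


Linear convolution output length:
L = N + M - 1
  = 937 + 352 - 1
  = 1288 samples

1288


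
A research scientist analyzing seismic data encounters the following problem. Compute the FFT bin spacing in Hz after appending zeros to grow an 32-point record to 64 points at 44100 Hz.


Frequency resolution after zero-padding:
N_padded = 32 * 2 = 64
df = fs / N_padded
   = 44100 / 64
   = 689.0625 Hz

689.0625 Hz


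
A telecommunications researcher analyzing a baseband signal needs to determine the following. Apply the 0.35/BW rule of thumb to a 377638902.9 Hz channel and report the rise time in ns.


Rise time from bandwidth relationship:
tr = 0.35 / BW
   = 0.35 / 377638902.9
   = 9.268112933e-10 s
   = 0.9268 ns

0.9268 ns


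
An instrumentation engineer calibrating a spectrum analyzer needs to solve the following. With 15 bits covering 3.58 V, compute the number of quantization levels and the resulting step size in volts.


Step 1 — number of quantization levels:
L = 2^N = 2^15 = 32768

Step 2 — LSB step size:
delta = Vfs / L
      = 3.58 / 32768
      = 0.00010925 V

Levels = 32768; step size = 0.00010925 V


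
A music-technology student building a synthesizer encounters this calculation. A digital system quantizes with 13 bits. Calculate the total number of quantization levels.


Number of quantization levels = 2^N
= 2^13
= 8192

8192


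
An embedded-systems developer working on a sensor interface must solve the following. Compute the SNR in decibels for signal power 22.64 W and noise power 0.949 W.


SNR in decibels:
SNR = 10 * log10(Ps / Pn)
    = 10 * log10(22.64 / 0.949)
    = 10 * log10(23.8567)
    = 10 * 1.3776
    = 13.78 dB

13.78 dB


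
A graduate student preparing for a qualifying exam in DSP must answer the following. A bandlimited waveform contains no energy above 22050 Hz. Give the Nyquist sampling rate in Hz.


The Nyquist rate is twice the maximum frequency component.
fs_min = 2 * fmax
      = 2 * 22050
      = 44100 Hz

44100


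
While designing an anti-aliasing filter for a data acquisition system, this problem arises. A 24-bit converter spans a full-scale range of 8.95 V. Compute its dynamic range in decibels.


Dynamic range from full-scale to LSB:
V_min = V_max / 2^bits = 8.95 / 2^24
DR = 20 * log10(V_max / V_min)
   = 20 * log10(2^24)
   = 20 * 24 * log10(2)
   = 144.49 dB

144.49 dB


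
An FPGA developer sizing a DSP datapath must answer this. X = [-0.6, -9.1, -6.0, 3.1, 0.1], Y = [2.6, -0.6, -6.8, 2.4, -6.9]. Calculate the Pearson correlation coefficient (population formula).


Pearson correlation coefficient (population):
r = cov(X,Y) / (std(X) * std(Y))
Mean X = -2.5, Mean Y = -1.86
Cov(X,Y) = 5.64
Std(X) = 4.416786, Std(Y) = 4.229232
r = 0.3019

0.3019


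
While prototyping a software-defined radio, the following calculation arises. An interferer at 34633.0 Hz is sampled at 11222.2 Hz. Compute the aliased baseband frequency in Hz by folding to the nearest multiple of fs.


Compute the nearest integer multiple of fs to the signal:
n = round(34633.0 / 11222.2) = 3
f_alias = |34633.0 - 3 * 11222.2|
        = |34633.0 - 33666.6|
        = 966.4 Hz

966.4


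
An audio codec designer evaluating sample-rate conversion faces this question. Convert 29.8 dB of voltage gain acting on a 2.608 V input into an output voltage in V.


Output voltage from dB gain:
V_out = V_in * 10^(gain_dB / 20)
      = 2.608 * 10^(29.8 / 20)
      = 2.608 * 30.902954
      = 80.5949 V

80.5949 V


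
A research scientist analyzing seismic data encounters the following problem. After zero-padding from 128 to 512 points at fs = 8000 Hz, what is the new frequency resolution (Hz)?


Frequency resolution after zero-padding:
N_padded = 128 * 4 = 512
df = fs / N_padded
   = 8000 / 512
   = 15.625 Hz

15.625 Hz


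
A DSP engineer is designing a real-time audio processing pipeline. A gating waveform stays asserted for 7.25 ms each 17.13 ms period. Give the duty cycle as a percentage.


Duty cycle as a percentage:
DC = (t_on / T) * 100
   = (7.25 / 17.13) * 100
   = 0.423234 * 100
   = 42.32 %

42.32 %


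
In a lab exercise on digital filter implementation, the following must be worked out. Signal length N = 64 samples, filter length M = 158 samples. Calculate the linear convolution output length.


Linear convolution output length:
L = N + M - 1
  = 64 + 158 - 1
  = 221 samples

221


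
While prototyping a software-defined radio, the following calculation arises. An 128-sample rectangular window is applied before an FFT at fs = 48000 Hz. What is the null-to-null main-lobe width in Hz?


Main lobe width for a rectangular window:
Width = 2 * fs / N
      = 2 * 48000 / 128
      = 96000 / 128
      = 750.0 Hz

750.0 Hz


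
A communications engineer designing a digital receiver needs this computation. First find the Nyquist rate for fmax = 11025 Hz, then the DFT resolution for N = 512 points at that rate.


Step 1 — Nyquist sampling rate:
fs = 2 * fmax = 2 * 11025 = 22050 Hz

Step 2 — DFT bin spacing:
df = fs / N = 22050 / 512 = 43.0664 Hz

43.0664 Hz


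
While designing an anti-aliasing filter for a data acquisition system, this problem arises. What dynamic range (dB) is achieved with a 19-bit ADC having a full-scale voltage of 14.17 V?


Dynamic range from full-scale to LSB:
V_min = V_max / 2^bits = 14.17 / 2^19
DR = 20 * log10(V_max / V_min)
   = 20 * log10(2^19)
   = 20 * 19 * log10(2)
   = 114.39 dB

114.39 dB


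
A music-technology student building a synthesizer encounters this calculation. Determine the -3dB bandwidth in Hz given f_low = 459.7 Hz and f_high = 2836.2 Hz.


Bandwidth is the difference of -3dB frequencies:
BW = f_high - f_low
   = 2836.2 - 459.7
   = 2376.5 Hz

2376.5 Hz


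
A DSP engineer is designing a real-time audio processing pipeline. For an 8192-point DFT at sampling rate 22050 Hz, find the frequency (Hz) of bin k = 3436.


Frequency of DFT bin k:
f_k = k * fs / N
    = 3436 * 22050 / 8192
    = 75763800 / 8192
    = 9248.511 Hz

9248.511 Hz


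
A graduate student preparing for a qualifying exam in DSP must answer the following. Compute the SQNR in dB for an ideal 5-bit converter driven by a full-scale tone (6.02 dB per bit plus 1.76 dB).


Theoretical SNR for a full-scale sinusoid:
SNR = 6.02 * N + 1.76
    = 6.02 * 5 + 1.76
    = 30.1 + 1.76
    = 31.86 dB

31.86 dB


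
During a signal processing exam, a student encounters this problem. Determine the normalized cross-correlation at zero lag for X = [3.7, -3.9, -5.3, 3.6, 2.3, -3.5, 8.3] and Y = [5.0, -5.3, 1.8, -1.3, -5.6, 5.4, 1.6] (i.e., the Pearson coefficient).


Pearson correlation coefficient (population):
r = cov(X,Y) / (std(X) * std(Y))
Mean X = 0.7429, Mean Y = 0.2286
Cov(X,Y) = 0.751633
Std(X) = 4.667779, Std(Y) = 4.153042
r = 0.0388

0.0388


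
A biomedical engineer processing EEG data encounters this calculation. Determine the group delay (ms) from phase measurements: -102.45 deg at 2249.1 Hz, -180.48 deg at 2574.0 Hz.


Group delay from phase difference:
tau = -d(phi)/d(omega)
d(phi) = -78.03 deg = -1.36188 rad
d(omega) = 2*pi*(2574.0 - 2249.1) = 2041.4069 rad/s
tau = -(-1.36188) / 2041.4069
    = 0.6671 ms

0.6671 ms


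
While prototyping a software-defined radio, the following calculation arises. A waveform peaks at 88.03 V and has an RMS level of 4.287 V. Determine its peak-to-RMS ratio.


Crest factor is the ratio of peak to RMS:
CF = V_peak / V_rms
   = 88.03 / 4.287
   = 20.5342

20.5342


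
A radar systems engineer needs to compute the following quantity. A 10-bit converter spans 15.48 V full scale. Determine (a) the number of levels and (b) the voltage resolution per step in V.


Step 1 — number of quantization levels:
L = 2^N = 2^10 = 1024

Step 2 — LSB step size:
delta = Vfs / L
      = 15.48 / 1024
      = 0.01511719 V

Levels = 1024; step size = 0.01511719 V


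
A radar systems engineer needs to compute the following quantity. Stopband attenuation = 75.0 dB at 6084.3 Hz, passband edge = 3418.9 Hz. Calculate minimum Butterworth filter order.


Butterworth filter order formula:
n = log10(10^(A/10) - 1) / (2 * log10(f_stop/f_pass))
10^(75.0/10) - 1 = 31622775.6017
f_stop/f_pass = 6084.3 / 3418.9 = 1.7796
n = 14.9806 -> ceil = 15

15


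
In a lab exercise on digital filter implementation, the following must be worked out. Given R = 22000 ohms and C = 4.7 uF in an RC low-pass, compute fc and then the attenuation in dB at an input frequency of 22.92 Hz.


Step 1 — cutoff frequency:
fc = 1 / (2*pi*R*C)
C = 4.7 uF = 4.7e-06 F
fc = 1 / (2*pi*22000*4.7e-06)
   = 1.53922 Hz

Step 2 — magnitude at f = 22.92 Hz:
|H(f)| = 1 / sqrt(1 + (f/fc)^2)
f/fc = 22.92 / 1.53922 = 14.890659
|H| = 1 / sqrt(1 + 221.731725) = 0.0670053
|H|_dB = 20*log10(0.0670053) = -23.48 dB

fc = 1.53922 Hz; |H(22.92 Hz)| = -23.48 dB


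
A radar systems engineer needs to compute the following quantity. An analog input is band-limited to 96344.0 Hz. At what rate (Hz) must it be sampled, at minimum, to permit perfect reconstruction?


The Nyquist rate is twice the maximum frequency component.
fs_min = 2 * fmax
      = 2 * 96344.0
      = 192688.0 Hz

192688.0
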